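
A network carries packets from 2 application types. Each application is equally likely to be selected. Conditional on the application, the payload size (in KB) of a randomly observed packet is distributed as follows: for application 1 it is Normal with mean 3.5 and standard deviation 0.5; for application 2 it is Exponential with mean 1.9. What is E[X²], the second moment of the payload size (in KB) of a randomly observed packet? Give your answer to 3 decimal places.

For each component E[X²] = Var + (mean)², giving 1: 12.5; 2: 7.22.
Overall E[X²] = 0.5·12.5 + 0.5·7.22 = 9.86.

9.860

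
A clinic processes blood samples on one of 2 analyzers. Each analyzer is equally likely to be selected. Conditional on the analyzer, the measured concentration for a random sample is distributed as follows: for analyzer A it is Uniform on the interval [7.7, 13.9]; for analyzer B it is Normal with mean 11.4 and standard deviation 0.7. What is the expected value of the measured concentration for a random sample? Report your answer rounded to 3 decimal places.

Component means — A: 10.8; B: 11.4.
E[X] = 0.5·10.8 + 0.5·11.4 = 11.1.

11.100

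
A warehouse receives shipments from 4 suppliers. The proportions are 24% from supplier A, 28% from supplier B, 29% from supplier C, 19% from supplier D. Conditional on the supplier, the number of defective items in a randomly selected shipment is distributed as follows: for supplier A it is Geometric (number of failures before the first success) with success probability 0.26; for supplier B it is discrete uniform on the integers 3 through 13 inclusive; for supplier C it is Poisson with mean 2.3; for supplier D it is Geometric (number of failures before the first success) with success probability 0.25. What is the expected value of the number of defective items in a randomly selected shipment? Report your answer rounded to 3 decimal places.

4.160

Component means — A: 2.84615; B: 8; C: 2.3; D: 3.
E[X] = 0.24·2.84615 + 0.28·8 + 0.29·2.3 + 0.19·3 = 4.16008.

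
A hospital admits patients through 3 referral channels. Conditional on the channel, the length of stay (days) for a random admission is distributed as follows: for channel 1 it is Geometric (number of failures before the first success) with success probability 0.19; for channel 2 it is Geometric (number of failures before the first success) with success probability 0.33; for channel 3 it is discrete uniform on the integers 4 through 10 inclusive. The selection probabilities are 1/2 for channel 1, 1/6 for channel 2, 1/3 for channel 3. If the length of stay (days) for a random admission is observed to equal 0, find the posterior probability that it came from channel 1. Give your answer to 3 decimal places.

0.633

Likelihoods P(X=0 | ·): 1: 0.19; 2: 0.33; 3: 0.
Posterior ∝ prior × likelihood. Numerator for 1: 0.5·0.19 = 0.095.
Normalizing constant: 0.5·0.19 + 0.166667·0.33 + 0.333333·0 = 0.15.
P(1 | observation) = 0.095 / 0.15 = 0.633333.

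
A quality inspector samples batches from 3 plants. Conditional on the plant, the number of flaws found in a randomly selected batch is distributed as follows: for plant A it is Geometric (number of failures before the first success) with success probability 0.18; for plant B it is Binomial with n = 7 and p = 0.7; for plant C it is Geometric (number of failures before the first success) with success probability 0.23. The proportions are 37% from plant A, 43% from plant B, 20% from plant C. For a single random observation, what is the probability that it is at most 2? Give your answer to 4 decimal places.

0.2871

Conditional on each plant, P(X ≤ 2): A: 0.448632; B: 0.0287955; C: 0.543467.
By total probability, P(X ≤ 2) = 0.37·0.448632 + 0.43·0.0287955 + 0.2·0.543467 = 0.287069.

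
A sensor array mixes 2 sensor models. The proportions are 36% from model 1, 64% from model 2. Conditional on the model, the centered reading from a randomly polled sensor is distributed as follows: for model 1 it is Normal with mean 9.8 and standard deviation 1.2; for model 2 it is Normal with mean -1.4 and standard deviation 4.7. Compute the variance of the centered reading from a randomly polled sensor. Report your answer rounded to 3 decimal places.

43.557

Per component, 1: μ=9.8, E[X²]=97.48; 2: μ=-1.4, E[X²]=24.05.
E[X] = 0.36·9.8 + 0.64·-1.4 = 2.632.
E[X²] = 0.36·97.48 + 0.64·24.05 = 50.4848.
Var(X) = E[X²] − (E[X])² = 50.4848 − 6.92742 = 43.5574.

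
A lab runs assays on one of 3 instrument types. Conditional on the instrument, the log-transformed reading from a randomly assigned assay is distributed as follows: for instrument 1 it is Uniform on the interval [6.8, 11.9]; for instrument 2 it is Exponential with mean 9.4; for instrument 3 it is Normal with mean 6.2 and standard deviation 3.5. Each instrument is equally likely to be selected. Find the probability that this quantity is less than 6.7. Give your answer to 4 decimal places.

0.3555

Conditional on each instrument, P(X < 6.7): 1: 0; 2: 0.509714; 3: 0.556798.
By total probability, P(X < 6.7) = 0.333333·0 + 0.333333·0.509714 + 0.333333·0.556798 = 0.355504.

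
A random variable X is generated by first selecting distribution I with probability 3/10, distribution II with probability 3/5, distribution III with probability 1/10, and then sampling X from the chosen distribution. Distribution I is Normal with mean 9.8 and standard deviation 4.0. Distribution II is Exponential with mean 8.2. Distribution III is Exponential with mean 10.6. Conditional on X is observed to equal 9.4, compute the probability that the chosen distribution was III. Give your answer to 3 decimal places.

Likelihoods f(9.4 | ·): I: 0.0992381; II: 0.0387558; III: 0.0388656.
Posterior ∝ prior × likelihood. Numerator for III: 0.1·0.0388656 = 0.00388656.
Normalizing constant: 0.3·0.0992381 + 0.6·0.0387558 + 0.1·0.0388656 = 0.0569115.
P(III | observation) = 0.00388656 / 0.0569115 = 0.0682913.

0.068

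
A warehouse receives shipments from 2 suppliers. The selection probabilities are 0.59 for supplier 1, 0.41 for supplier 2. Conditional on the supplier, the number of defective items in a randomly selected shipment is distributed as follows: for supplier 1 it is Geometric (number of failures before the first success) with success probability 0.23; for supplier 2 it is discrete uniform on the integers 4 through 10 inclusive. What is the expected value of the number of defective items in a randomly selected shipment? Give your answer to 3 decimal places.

Component means — 1: 3.34783; 2: 7.
E[X] = 0.59·3.34783 + 0.41·7 = 4.84522.

4.845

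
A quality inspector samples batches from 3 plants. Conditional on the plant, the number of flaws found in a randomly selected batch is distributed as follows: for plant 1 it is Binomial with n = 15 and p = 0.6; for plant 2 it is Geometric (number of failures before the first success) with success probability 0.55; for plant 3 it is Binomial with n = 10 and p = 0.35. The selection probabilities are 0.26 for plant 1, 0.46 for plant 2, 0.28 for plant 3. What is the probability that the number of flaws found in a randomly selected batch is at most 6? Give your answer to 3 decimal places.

Conditional on each plant, P(X ≤ 6): 1: 0.0950474; 2: 0.996263; 3: 0.973976.
By total probability, P(X ≤ 6) = 0.26·0.0950474 + 0.46·0.996263 + 0.28·0.973976 = 0.755707.

0.756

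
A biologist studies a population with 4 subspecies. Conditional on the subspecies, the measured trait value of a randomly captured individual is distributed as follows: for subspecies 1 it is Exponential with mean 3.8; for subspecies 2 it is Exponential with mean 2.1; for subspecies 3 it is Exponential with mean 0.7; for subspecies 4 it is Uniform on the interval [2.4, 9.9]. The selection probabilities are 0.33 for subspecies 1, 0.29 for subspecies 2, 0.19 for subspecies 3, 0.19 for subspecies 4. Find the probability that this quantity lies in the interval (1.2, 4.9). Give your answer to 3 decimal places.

Conditional on each subspecies, P(1.2 < X < 4.9): 1: 0.453797; 2: 0.467746; 3: 0.17918; 4: 0.333333.
By total probability, P(1.2 < X < 4.9) = 0.33·0.453797 + 0.29·0.467746 + 0.19·0.17918 + 0.19·0.333333 = 0.382777.

0.383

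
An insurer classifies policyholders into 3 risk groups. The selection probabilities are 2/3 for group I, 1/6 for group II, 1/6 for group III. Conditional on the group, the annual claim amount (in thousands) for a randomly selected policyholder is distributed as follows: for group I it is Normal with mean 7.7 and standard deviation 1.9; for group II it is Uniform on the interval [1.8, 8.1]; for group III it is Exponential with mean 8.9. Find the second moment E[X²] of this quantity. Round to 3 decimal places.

For each component E[X²] = Var + (mean)², giving I: 62.9; II: 27.81; III: 158.42.
Overall E[X²] = 0.666667·62.9 + 0.166667·27.81 + 0.166667·158.42 = 72.9717.

72.972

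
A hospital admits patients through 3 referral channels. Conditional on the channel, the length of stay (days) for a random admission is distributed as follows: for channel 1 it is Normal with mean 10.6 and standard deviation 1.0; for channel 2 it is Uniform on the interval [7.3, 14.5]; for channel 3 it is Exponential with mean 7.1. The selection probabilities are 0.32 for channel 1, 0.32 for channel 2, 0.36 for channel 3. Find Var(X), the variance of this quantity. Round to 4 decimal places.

Per component, 1: μ=10.6, E[X²]=113.36; 2: μ=10.9, E[X²]=123.13; 3: μ=7.1, E[X²]=100.82.
E[X] = 0.32·10.6 + 0.32·10.9 + 0.36·7.1 = 9.436.
E[X²] = 0.32·113.36 + 0.32·123.13 + 0.36·100.82 = 111.972.
Var(X) = E[X²] − (E[X])² = 111.972 − 89.0381 = 22.9339.

22.9339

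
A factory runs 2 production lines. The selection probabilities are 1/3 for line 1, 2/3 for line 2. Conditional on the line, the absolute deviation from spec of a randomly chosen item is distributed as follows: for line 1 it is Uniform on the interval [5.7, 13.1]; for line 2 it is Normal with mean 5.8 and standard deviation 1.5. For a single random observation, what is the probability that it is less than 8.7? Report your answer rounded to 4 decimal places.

Conditional on each line, P(X < 8.7): 1: 0.405405; 2: 0.973402.
By total probability, P(X < 8.7) = 0.333333·0.405405 + 0.666667·0.973402 = 0.78407.

0.7841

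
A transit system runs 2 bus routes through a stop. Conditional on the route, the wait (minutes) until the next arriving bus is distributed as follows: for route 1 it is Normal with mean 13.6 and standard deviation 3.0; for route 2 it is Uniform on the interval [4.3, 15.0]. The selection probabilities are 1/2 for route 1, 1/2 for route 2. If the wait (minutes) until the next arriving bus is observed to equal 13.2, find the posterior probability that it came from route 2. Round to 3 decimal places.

0.415

Likelihoods f(13.2 | ·): 1: 0.131804; 2: 0.0934579.
Posterior ∝ prior × likelihood. Numerator for 2: 0.5·0.0934579 = 0.046729.
Normalizing constant: 0.5·0.131804 + 0.5·0.0934579 = 0.112631.
P(2 | observation) = 0.046729 / 0.112631 = 0.414886.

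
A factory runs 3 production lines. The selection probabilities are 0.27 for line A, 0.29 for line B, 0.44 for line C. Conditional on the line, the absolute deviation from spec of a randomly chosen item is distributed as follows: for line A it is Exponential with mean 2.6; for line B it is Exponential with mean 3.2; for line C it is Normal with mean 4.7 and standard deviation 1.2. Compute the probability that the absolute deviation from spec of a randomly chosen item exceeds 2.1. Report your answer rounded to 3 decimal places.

0.704

Conditional on each line, P(X > 2.1): A: 0.445886; B: 0.518793; C: 0.98487.
By total probability, P(X > 2.1) = 0.27·0.445886 + 0.29·0.518793 + 0.44·0.98487 = 0.704182.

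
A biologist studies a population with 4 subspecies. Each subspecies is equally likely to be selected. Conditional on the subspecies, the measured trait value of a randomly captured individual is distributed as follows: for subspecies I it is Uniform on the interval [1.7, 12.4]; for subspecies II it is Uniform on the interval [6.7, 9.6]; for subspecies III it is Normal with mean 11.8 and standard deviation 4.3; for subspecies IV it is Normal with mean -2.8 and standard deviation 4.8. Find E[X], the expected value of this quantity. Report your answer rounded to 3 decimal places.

6.050

Component means — I: 7.05; II: 8.15; III: 11.8; IV: -2.8.
E[X] = 0.25·7.05 + 0.25·8.15 + 0.25·11.8 + 0.25·-2.8 = 6.05.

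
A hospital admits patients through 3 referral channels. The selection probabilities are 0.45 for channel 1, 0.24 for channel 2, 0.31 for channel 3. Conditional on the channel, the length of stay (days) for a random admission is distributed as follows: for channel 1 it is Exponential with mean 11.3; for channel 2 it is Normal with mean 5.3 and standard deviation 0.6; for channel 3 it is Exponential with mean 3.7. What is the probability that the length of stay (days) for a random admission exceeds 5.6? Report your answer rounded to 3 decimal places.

0.416

Conditional on each channel, P(X > 5.6): 1: 0.60922; 2: 0.308538; 3: 0.220135.
By total probability, P(X > 5.6) = 0.45·0.60922 + 0.24·0.308538 + 0.31·0.220135 = 0.41644.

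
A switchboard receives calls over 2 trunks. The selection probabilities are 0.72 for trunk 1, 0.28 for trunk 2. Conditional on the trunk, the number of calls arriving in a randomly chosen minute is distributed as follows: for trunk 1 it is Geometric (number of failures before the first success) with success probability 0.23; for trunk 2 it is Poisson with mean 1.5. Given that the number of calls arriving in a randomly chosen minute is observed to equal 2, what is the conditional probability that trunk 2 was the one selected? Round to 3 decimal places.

0.417

Likelihoods P(X=2 | ·): 1: 0.136367; 2: 0.251021.
Posterior ∝ prior × likelihood. Numerator for 2: 0.28·0.251021 = 0.070286.
Normalizing constant: 0.72·0.136367 + 0.28·0.251021 = 0.16847.
P(2 | observation) = 0.070286 / 0.16847 = 0.417201.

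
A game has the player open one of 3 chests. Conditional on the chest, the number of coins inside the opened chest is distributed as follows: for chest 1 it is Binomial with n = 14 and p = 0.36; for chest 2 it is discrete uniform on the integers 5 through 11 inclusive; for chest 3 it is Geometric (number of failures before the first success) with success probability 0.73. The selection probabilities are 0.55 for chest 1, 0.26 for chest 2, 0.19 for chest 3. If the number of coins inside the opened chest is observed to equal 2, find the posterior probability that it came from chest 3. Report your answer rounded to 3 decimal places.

Likelihoods P(X=2 | ·): 1: 0.0556937; 2: 0; 3: 0.053217.
Posterior ∝ prior × likelihood. Numerator for 3: 0.19·0.053217 = 0.0101112.
Normalizing constant: 0.55·0.0556937 + 0.26·0 + 0.19·0.053217 = 0.0407428.
P(3 | observation) = 0.0101112 / 0.0407428 = 0.248172.

0.248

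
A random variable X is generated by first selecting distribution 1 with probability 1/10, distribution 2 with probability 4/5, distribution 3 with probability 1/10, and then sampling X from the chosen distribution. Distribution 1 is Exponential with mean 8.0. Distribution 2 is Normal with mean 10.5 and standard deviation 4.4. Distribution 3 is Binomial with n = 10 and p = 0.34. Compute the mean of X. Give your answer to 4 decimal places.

9.5400

Component means — 1: 8; 2: 10.5; 3: 3.4.
E[X] = 0.1·8 + 0.8·10.5 + 0.1·3.4 = 9.54.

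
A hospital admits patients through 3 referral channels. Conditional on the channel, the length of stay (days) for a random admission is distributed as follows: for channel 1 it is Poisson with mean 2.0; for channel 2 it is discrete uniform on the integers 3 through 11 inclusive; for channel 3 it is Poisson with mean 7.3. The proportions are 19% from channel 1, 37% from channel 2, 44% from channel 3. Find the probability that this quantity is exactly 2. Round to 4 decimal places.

0.0593

Conditional on each channel, P(X = 2): 1: 0.270671; 2: 0; 3: 0.0179997.
By total probability, P(X = 2) = 0.19·0.270671 + 0.37·0 + 0.44·0.0179997 = 0.0593473.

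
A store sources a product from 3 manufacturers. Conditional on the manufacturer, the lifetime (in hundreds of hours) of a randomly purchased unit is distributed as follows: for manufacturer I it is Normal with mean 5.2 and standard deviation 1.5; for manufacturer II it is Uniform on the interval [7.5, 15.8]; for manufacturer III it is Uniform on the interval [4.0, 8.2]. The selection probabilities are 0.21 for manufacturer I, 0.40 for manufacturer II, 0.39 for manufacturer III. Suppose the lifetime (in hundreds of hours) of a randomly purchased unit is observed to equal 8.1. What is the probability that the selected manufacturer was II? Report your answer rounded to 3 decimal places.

0.322

Likelihoods f(8.1 | ·): I: 0.0410365; II: 0.120482; III: 0.238095.
Posterior ∝ prior × likelihood. Numerator for II: 0.4·0.120482 = 0.0481928.
Normalizing constant: 0.21·0.0410365 + 0.4·0.120482 + 0.39·0.238095 = 0.149668.
P(II | observation) = 0.0481928 / 0.149668 = 0.321999.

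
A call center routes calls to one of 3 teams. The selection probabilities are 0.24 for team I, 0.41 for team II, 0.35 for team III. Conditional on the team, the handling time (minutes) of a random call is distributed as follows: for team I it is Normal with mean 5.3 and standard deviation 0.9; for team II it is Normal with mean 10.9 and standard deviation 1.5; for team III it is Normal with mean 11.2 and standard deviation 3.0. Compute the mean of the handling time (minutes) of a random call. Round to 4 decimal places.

9.6610

Component means — I: 5.3; II: 10.9; III: 11.2.
E[X] = 0.24·5.3 + 0.41·10.9 + 0.35·11.2 = 9.661.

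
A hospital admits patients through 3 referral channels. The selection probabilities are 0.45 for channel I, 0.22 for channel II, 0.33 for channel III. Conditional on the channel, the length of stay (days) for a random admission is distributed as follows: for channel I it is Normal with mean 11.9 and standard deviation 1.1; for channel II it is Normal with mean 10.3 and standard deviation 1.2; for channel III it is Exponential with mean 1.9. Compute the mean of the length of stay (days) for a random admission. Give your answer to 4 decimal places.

Component means — I: 11.9; II: 10.3; III: 1.9.
E[X] = 0.45·11.9 + 0.22·10.3 + 0.33·1.9 = 8.248.

8.2480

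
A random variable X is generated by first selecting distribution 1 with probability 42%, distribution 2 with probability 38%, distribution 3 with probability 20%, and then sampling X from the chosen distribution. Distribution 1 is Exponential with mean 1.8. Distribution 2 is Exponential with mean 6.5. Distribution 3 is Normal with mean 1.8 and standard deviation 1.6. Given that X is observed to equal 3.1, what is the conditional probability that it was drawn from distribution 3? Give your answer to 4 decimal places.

0.3149

Likelihoods f(3.1 | ·): 1: 0.0992604; 2: 0.0954908; 3: 0.179242.
Posterior ∝ prior × likelihood. Numerator for 3: 0.2·0.179242 = 0.0358483.
Normalizing constant: 0.42·0.0992604 + 0.38·0.0954908 + 0.2·0.179242 = 0.113824.
P(3 | observation) = 0.0358483 / 0.113824 = 0.314945.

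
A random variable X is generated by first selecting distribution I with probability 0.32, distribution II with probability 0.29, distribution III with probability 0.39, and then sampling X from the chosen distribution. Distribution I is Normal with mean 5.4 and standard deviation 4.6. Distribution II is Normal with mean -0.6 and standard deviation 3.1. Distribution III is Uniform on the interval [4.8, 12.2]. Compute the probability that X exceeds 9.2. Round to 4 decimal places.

Conditional on each component, P(X > 9.2): I: 0.204377; II: 0.000785359; III: 0.405405.
By total probability, P(X > 9.2) = 0.32·0.204377 + 0.29·0.000785359 + 0.39·0.405405 = 0.223737.

0.2237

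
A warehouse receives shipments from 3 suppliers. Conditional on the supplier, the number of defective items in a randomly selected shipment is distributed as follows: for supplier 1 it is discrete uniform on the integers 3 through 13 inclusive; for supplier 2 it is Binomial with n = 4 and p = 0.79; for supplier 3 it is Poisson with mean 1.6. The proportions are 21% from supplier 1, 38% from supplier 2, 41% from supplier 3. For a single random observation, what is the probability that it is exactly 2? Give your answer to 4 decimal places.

0.1687

Conditional on each supplier, P(X = 2): 1: 0; 2: 0.165137; 3: 0.258428.
By total probability, P(X = 2) = 0.21·0 + 0.38·0.165137 + 0.41·0.258428 = 0.168707.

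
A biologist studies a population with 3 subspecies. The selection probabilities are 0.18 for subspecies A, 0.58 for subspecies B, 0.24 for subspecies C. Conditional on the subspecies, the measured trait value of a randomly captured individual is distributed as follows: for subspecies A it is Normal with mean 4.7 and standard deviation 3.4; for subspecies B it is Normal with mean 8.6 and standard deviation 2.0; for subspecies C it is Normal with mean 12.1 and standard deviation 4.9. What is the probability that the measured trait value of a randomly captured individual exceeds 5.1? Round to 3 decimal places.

0.860

Conditional on each subspecies, P(X > 5.1): A: 0.453174; B: 0.959941; C: 0.923436.
By total probability, P(X > 5.1) = 0.18·0.453174 + 0.58·0.959941 + 0.24·0.923436 = 0.859962.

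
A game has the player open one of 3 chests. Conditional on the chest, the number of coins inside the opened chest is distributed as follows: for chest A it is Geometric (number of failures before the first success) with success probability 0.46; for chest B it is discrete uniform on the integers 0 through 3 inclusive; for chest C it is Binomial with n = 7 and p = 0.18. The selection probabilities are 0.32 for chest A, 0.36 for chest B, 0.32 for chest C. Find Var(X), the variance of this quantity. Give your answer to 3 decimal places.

1.617

Per component, A: μ=1.17391, E[X²]=3.93006; B: μ=1.5, E[X²]=3.5; C: μ=1.26, E[X²]=2.6208.
E[X] = 0.32·1.17391 + 0.36·1.5 + 0.32·1.26 = 1.31885.
E[X²] = 0.32·3.93006 + 0.36·3.5 + 0.32·2.6208 = 3.35627.
Var(X) = E[X²] − (E[X])² = 3.35627 − 1.73937 = 1.6169.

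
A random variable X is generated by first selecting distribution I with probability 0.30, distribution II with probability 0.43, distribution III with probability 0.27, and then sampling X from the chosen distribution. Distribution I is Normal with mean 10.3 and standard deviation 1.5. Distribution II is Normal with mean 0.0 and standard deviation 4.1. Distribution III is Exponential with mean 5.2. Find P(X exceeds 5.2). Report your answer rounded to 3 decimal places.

Conditional on each component, P(X > 5.2): I: 0.999663; II: 0.102347; III: 0.367879.
By total probability, P(X > 5.2) = 0.3·0.999663 + 0.43·0.102347 + 0.27·0.367879 = 0.443235.

0.443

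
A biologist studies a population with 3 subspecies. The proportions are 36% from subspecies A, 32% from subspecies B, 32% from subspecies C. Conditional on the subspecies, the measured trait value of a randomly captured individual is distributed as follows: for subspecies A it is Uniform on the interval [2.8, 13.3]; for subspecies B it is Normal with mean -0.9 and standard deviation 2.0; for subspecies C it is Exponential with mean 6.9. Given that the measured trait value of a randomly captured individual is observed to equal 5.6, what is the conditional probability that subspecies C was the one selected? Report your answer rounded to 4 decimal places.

Likelihoods f(5.6 | ·): A: 0.0952381; B: 0.00101452; C: 0.0643695.
Posterior ∝ prior × likelihood. Numerator for C: 0.32·0.0643695 = 0.0205982.
Normalizing constant: 0.36·0.0952381 + 0.32·0.00101452 + 0.32·0.0643695 = 0.0552086.
P(C | observation) = 0.0205982 / 0.0552086 = 0.373098.

0.3731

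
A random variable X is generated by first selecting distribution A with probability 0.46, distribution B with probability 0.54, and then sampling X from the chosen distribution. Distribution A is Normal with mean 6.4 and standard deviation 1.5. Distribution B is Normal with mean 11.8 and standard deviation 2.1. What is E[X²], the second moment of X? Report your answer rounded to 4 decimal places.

97.4476

For each component E[X²] = Var + (mean)², giving A: 43.21; B: 143.65.
Overall E[X²] = 0.46·43.21 + 0.54·143.65 = 97.4476.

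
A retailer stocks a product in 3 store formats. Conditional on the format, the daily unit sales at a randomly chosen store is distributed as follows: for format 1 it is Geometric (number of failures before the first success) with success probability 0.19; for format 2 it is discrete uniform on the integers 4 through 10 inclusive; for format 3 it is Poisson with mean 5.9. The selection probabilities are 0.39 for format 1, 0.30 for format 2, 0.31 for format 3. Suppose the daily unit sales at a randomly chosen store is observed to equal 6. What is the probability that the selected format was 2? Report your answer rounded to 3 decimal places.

Likelihoods P(X=6 | ·): 1: 0.0536616; 2: 0.142857; 3: 0.160488.
Posterior ∝ prior × likelihood. Numerator for 2: 0.3·0.142857 = 0.0428571.
Normalizing constant: 0.39·0.0536616 + 0.3·0.142857 + 0.31·0.160488 = 0.113536.
P(2 | observation) = 0.0428571 / 0.113536 = 0.377475.

0.377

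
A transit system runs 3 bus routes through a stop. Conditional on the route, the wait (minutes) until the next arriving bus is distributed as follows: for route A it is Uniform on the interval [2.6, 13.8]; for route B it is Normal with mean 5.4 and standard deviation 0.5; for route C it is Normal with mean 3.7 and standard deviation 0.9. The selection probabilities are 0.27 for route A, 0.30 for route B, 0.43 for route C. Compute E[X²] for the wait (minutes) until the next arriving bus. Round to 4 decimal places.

36.0352

For each component E[X²] = Var + (mean)², giving A: 77.6933; B: 29.41; C: 14.5.
Overall E[X²] = 0.27·77.6933 + 0.3·29.41 + 0.43·14.5 = 36.0352.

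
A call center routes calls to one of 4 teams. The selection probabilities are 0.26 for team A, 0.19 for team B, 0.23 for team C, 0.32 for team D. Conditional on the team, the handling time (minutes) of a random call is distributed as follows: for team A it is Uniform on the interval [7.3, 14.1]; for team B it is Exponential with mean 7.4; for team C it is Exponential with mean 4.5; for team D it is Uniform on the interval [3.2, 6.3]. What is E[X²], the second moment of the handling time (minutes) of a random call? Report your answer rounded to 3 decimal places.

For each component E[X²] = Var + (mean)², giving A: 118.343; B: 109.52; C: 40.5; D: 23.3633.
Overall E[X²] = 0.26·118.343 + 0.19·109.52 + 0.23·40.5 + 0.32·23.3633 = 68.3693.

68.369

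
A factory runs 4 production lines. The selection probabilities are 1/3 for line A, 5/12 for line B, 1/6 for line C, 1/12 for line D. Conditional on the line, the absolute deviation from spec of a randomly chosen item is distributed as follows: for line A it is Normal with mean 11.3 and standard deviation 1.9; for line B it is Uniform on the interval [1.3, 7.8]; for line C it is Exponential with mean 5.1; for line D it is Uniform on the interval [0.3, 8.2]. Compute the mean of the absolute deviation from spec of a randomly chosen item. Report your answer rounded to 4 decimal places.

6.8667

Component means — A: 11.3; B: 4.55; C: 5.1; D: 4.25.
E[X] = 0.333333·11.3 + 0.416667·4.55 + 0.166667·5.1 + 0.0833333·4.25 = 6.86667.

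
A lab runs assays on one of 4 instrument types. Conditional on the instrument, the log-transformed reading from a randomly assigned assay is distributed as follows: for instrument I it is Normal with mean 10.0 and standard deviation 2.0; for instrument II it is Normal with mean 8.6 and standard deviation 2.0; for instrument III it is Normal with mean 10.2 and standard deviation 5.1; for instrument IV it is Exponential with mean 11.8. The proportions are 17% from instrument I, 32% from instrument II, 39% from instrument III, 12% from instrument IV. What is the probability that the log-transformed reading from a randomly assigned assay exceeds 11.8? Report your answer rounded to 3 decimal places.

0.240

Conditional on each instrument, P(X > 11.8): I: 0.18406; II: 0.0547993; III: 0.376865; IV: 0.367879.
By total probability, P(X > 11.8) = 0.17·0.18406 + 0.32·0.0547993 + 0.39·0.376865 + 0.12·0.367879 = 0.239949.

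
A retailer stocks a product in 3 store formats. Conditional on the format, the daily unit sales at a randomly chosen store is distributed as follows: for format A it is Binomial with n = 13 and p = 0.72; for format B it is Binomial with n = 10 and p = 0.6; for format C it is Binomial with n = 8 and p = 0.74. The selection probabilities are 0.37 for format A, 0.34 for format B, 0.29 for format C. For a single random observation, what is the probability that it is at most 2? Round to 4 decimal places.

0.0057

Conditional on each format, P(X ≤ 2): A: 3.57736e-05; B: 0.0122946; C: 0.00523291.
By total probability, P(X ≤ 2) = 0.37·3.57736e-05 + 0.34·0.0122946 + 0.29·0.00523291 = 0.00571093.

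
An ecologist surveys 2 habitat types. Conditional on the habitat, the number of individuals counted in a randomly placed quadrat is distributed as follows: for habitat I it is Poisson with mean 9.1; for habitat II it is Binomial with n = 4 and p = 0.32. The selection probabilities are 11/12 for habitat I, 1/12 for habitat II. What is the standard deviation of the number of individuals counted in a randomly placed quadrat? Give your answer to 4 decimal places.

3.6174

Per component, I: μ=9.1, E[X²]=91.91; II: μ=1.28, E[X²]=2.5088.
E[X] = 0.916667·9.1 + 0.0833333·1.28 = 8.44833.
E[X²] = 0.916667·91.91 + 0.0833333·2.5088 = 84.4599.
Var(X) = E[X²] − (E[X])² = 84.4599 − 71.3743 = 13.0856.
SD(X) = √13.0856 = 3.6174.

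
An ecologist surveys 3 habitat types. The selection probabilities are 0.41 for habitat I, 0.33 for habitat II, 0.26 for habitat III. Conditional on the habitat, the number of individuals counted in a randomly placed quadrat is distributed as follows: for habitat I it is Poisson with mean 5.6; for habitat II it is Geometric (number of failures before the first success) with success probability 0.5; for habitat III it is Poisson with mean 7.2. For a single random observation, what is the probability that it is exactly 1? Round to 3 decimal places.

0.092

Conditional on each habitat, P(X = 1): I: 0.020708; II: 0.25; III: 0.00537542.
By total probability, P(X = 1) = 0.41·0.020708 + 0.33·0.25 + 0.26·0.00537542 = 0.0923879.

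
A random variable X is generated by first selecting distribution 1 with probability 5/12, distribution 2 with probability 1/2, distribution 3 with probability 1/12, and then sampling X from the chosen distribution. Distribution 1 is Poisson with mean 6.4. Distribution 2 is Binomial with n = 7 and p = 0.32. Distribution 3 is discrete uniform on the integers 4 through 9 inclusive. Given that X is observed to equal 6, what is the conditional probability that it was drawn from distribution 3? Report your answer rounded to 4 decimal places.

0.1683

Likelihoods P(X=6 | ·): 1: 0.158585; 2: 0.00511101; 3: 0.166667.
Posterior ∝ prior × likelihood. Numerator for 3: 0.0833333·0.166667 = 0.0138889.
Normalizing constant: 0.416667·0.158585 + 0.5·0.00511101 + 0.0833333·0.166667 = 0.0825216.
P(3 | observation) = 0.0138889 / 0.0825216 = 0.168306.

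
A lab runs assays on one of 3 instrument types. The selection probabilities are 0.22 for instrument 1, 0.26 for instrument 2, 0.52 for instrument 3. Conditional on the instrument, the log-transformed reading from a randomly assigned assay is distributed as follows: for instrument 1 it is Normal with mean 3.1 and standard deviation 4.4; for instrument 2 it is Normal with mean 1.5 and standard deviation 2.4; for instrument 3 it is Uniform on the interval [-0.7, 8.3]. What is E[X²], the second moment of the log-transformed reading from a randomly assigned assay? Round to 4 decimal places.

19.4748

For each component E[X²] = Var + (mean)², giving 1: 28.97; 2: 8.01; 3: 21.19.
Overall E[X²] = 0.22·28.97 + 0.26·8.01 + 0.52·21.19 = 19.4748.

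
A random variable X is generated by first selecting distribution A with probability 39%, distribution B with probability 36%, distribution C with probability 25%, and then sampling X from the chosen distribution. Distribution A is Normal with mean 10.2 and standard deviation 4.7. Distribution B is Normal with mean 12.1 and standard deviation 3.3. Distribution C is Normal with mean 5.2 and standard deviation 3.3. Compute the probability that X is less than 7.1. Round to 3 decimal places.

Conditional on each component, P(X < 7.1): A: 0.254763; B: 0.064867; C: 0.71761.
By total probability, P(X < 7.1) = 0.39·0.254763 + 0.36·0.064867 + 0.25·0.71761 = 0.302112.

0.302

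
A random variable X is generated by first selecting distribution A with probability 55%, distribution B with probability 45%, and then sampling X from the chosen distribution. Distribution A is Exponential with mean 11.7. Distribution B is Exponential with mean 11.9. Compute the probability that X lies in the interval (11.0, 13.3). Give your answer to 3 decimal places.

0.070

Conditional on each component, P(11.0 < X < 13.3): A: 0.0697016; B: 0.069733.
By total probability, P(11.0 < X < 13.3) = 0.55·0.0697016 + 0.45·0.069733 = 0.0697157.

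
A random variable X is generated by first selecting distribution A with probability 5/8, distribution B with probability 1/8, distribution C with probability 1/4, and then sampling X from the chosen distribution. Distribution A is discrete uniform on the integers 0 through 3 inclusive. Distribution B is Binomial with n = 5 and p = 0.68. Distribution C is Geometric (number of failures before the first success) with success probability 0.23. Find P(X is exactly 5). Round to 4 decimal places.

0.0337

Conditional on each component, P(X = 5): A: 0; B: 0.145393; C: 0.062256.
By total probability, P(X = 5) = 0.625·0 + 0.125·0.145393 + 0.25·0.062256 = 0.0337382.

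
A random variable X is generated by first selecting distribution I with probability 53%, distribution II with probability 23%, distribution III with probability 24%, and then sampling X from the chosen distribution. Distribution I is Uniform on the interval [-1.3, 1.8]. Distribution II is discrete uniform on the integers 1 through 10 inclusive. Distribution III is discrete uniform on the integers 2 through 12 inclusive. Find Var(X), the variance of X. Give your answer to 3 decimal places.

14.002

Per component, I: μ=0.25, E[X²]=0.863333; II: μ=5.5, E[X²]=38.5; III: μ=7, E[X²]=59.
E[X] = 0.53·0.25 + 0.23·5.5 + 0.24·7 = 3.0775.
E[X²] = 0.53·0.863333 + 0.23·38.5 + 0.24·59 = 23.4726.
Var(X) = E[X²] − (E[X])² = 23.4726 − 9.47101 = 14.0016.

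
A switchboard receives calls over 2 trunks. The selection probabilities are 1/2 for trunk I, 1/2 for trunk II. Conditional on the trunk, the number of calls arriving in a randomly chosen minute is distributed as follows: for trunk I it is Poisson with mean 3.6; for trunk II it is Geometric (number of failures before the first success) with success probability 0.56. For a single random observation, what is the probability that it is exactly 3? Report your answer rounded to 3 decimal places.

Conditional on each trunk, P(X = 3): I: 0.212469; II: 0.047703.
By total probability, P(X = 3) = 0.5·0.212469 + 0.5·0.047703 = 0.130086.

0.130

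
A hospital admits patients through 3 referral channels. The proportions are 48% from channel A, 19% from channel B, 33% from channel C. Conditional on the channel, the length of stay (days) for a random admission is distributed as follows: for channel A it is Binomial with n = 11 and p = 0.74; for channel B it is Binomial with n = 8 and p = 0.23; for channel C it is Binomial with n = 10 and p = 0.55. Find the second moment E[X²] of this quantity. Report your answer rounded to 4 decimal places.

44.5322

For each component E[X²] = Var + (mean)², giving A: 68.376; B: 4.8024; C: 32.725.
Overall E[X²] = 0.48·68.376 + 0.19·4.8024 + 0.33·32.725 = 44.5322.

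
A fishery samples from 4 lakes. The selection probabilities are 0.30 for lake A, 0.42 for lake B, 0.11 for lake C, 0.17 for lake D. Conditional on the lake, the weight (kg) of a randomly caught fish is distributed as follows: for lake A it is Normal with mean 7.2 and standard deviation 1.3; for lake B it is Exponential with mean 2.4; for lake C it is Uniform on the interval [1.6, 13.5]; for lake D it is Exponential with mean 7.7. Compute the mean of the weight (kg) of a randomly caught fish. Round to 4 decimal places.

5.3075

Component means — A: 7.2; B: 2.4; C: 7.55; D: 7.7.
E[X] = 0.3·7.2 + 0.42·2.4 + 0.11·7.55 + 0.17·7.7 = 5.3075.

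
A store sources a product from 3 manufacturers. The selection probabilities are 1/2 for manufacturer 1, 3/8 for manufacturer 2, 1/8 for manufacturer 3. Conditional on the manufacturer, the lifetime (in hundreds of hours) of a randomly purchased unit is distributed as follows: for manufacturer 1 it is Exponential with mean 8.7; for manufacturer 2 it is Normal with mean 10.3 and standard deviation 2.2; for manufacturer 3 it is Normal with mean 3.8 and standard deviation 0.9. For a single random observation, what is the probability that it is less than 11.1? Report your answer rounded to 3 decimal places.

0.726

Conditional on each manufacturer, P(X < 11.1): 1: 0.72081; 2: 0.641935; 3: 1.
By total probability, P(X < 11.1) = 0.5·0.72081 + 0.375·0.641935 + 0.125·1 = 0.726131.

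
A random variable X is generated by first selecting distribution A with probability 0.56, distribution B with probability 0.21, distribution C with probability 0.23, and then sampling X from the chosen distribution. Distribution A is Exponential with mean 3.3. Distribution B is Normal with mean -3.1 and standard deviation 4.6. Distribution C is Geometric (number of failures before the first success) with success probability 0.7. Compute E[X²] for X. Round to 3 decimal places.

For each component E[X²] = Var + (mean)², giving A: 21.78; B: 30.77; C: 0.795918.
Overall E[X²] = 0.56·21.78 + 0.21·30.77 + 0.23·0.795918 = 18.8416.

18.842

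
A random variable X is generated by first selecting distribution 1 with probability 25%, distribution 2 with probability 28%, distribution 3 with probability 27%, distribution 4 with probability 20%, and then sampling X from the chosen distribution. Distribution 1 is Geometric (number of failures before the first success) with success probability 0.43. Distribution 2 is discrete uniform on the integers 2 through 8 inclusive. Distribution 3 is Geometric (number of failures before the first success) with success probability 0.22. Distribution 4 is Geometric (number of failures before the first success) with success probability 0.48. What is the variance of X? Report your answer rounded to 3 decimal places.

Per component, 1: μ=1.32558, E[X²]=4.83991; 2: μ=5, E[X²]=29; 3: μ=3.54545, E[X²]=28.686; 4: μ=1.08333, E[X²]=3.43056.
E[X] = 0.25·1.32558 + 0.28·5 + 0.27·3.54545 + 0.2·1.08333 = 2.90533.
E[X²] = 0.25·4.83991 + 0.28·29 + 0.27·28.686 + 0.2·3.43056 = 17.7613.
Var(X) = E[X²] − (E[X])² = 17.7613 − 8.44097 = 9.32033.

9.320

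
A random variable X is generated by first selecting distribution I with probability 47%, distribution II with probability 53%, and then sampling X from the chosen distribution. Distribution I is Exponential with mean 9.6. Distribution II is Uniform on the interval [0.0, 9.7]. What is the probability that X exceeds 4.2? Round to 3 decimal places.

Conditional on each component, P(X > 4.2): I: 0.645649; II: 0.56701.
By total probability, P(X > 4.2) = 0.47·0.645649 + 0.53·0.56701 = 0.60397.

0.604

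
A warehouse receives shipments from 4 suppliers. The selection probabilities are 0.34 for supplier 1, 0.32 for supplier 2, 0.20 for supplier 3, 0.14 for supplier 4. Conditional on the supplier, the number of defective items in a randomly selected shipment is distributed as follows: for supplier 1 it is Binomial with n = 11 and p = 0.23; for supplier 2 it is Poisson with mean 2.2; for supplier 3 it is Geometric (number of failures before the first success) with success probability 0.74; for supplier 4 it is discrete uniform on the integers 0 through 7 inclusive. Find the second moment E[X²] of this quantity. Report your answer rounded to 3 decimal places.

For each component E[X²] = Var + (mean)², giving 1: 8.349; 2: 7.04; 3: 0.598247; 4: 17.5.
Overall E[X²] = 0.34·8.349 + 0.32·7.04 + 0.2·0.598247 + 0.14·17.5 = 7.66111.

7.661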